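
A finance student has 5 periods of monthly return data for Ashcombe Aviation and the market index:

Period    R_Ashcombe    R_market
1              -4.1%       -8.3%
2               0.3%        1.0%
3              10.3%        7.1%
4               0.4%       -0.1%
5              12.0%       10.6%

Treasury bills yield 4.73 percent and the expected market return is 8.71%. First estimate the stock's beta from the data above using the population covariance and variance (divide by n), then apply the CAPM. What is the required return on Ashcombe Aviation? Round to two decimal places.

Mean R_i = (-4.1 + 0.3 + 10.3 + 0.4 + 12.0) / 5 = 3.7800%
Mean R_m = (-8.3 + 1.0 + 7.1 − 0.1 + 10.6) / 5 = 2.0600%
Σ(R_i − R̄_i)(R_m − R̄_m) = 195.6860  ⇒  Cov = 195.6860 / 5 = 39.1372
Σ(R_m − R̄_m)² = 211.4520  ⇒  Var(R_m) = 211.4520 / 5 = 42.2904
β = Cov / Var(R_m) = 39.1372 / 42.2904 = 0.9254
MRP = 8.71% − 4.73% = 3.98%
E(R) = R_f + β × MRP = 4.73% + 0.9254 × 3.98% = 8.41%

8.41%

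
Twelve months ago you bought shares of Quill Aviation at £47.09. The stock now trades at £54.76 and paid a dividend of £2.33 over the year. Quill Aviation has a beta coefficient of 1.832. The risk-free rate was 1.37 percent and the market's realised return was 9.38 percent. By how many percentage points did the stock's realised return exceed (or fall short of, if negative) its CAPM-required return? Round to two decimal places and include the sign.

Realised HPR = (P1 + D1 − P0) / P0 = (54.76 + 2.33 − 47.09) / 47.09 = 10.00 / 47.09 = 21.2359%
MRP = 9.38% − 1.37% = 8.01%
CAPM required = R_f + β·MRP = 1.37% + 1.832 × 8.01% = 16.04432%
α = realised − required = 21.2359% − 16.04432% = +5.19%

+5.19%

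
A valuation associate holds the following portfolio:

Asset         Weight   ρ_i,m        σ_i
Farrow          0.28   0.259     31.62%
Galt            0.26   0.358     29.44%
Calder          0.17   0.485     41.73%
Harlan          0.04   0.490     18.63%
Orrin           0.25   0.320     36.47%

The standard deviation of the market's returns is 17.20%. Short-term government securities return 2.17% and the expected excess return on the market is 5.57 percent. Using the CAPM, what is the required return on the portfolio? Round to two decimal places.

5.98%

β_Farrow = 0.259 × 31.62% / 17.20% = 0.4761
β_Galt = 0.358 × 29.44% / 17.20% = 0.6128
β_Calder = 0.485 × 41.73% / 17.20% = 1.1767
β_Harlan = 0.490 × 18.63% / 17.20% = 0.5307
β_Orrin = 0.320 × 36.47% / 17.20% = 0.6785
β_P = Σ w_i β_i = 0.28×0.4761 + 0.26×0.6128 + 0.17×1.1767 + 0.04×0.5307 + 0.25×0.6785 = 0.6835
E(R_P) = R_f + β_P × MRP = 2.17% + 0.6835 × 5.57% = 5.98%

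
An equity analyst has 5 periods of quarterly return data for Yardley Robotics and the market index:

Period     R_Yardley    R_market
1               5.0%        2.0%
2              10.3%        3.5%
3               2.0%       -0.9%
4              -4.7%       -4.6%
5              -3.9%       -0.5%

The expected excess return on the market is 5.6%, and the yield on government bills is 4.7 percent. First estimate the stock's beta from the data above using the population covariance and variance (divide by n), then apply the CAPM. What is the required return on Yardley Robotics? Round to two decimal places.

14.71%

Mean R_i = (5.0 + 10.3 + 2.0 − 4.7 − 3.9) / 5 = 1.7400%
Mean R_m = (2.0 + 3.5 − 0.9 − 4.6 − 0.5) / 5 = -0.1000%
Σ(R_i − R̄_i)(R_m − R̄_m) = 68.6900  ⇒  Cov = 68.6900 / 5 = 13.7380
Σ(R_m − R̄_m)² = 38.4200  ⇒  Var(R_m) = 38.4200 / 5 = 7.6840
β = Cov / Var(R_m) = 13.7380 / 7.6840 = 1.7879
E(R) = R_f + β × MRP = 4.7% + 1.7879 × 5.6% = 14.71%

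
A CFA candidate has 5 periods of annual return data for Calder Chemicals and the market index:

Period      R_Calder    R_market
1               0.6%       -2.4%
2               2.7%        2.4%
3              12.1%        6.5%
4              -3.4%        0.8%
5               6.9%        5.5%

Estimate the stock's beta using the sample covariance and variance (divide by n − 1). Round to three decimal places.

1.359

Mean R_i = (0.6 + 2.7 + 12.1 − 3.4 + 6.9) / 5 = 3.7800%
Mean R_m = (-2.4 + 2.4 + 6.5 + 0.8 + 5.5) / 5 = 2.5600%
Σ(R_i − R̄_i)(R_m − R̄_m) = 70.5360  ⇒  Cov = 70.5360 / 4 = 17.6340
Σ(R_m − R̄_m)² = 51.8920  ⇒  Var(R_m) = 51.8920 / 4 = 12.9730
β = Cov / Var(R_m) = 17.6340 / 12.9730 = 1.3593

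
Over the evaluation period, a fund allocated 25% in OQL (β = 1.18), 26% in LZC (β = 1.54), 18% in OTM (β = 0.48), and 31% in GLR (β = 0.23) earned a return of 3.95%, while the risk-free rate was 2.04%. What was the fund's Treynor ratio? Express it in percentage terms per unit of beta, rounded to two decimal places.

β_P = 0.25×1.18 + 0.26×1.54 + 0.18×0.48 + 0.31×0.23 = 0.8531
Treynor = (R_P − R_f) / β_P = (3.95% − 2.04%) / 0.8531 = 1.91% / 0.8531 = 2.24%

2.24%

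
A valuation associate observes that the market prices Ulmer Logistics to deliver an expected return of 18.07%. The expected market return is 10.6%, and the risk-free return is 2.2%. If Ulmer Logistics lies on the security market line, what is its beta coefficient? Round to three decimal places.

1.889

MRP = 10.6% − 2.2% = 8.40%
β = (E(R) − R_f) / MRP = (18.07% − 2.2%) / 8.4% = 15.87% / 8.4% = 1.889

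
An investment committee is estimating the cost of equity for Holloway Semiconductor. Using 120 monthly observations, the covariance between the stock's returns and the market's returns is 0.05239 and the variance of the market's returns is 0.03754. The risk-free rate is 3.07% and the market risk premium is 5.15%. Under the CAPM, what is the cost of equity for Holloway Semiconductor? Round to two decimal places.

β = Cov(R_i, R_m) / Var(R_m) = 0.05239 / 0.03754 = 1.3956
E(R) = R_f + β × MRP = 3.07% + 1.3956 × 5.15% = 10.26%

10.26%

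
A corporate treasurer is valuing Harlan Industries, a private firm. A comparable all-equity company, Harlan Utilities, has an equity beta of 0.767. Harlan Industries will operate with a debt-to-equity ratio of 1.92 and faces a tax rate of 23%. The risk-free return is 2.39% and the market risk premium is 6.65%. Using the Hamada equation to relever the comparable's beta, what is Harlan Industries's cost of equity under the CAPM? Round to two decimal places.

15.03%

β_L = β_U × [1 + (1 − t)(D/E)] = 0.767 × [1 + (1 − 0.23) × 1.92]
    = 0.767 × [1 + 0.77 × 1.92] = 0.767 × 2.4784 = 1.9009
E(R) = R_f + β_L × MRP = 2.39% + 1.9009 × 6.65% = 15.03%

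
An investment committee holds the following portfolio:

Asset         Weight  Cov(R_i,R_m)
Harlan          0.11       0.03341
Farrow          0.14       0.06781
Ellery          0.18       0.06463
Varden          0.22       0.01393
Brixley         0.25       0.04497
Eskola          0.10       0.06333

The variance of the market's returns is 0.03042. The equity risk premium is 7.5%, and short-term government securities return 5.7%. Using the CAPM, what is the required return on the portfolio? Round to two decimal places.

β_Harlan = 0.03341 / 0.03042 = 1.0983
β_Farrow = 0.06781 / 0.03042 = 2.2291
β_Ellery = 0.06463 / 0.03042 = 2.1246
β_Varden = 0.01393 / 0.03042 = 0.4579
β_Brixley = 0.04497 / 0.03042 = 1.4783
β_Eskola = 0.06333 / 0.03042 = 2.0819
β_P = Σ w_i β_i = 0.11×1.0983 + 0.14×2.2291 + 0.18×2.1246 + 0.22×0.4579 + 0.25×1.4783 + 0.10×2.0819 = 1.4938
E(R_P) = R_f + β_P × MRP = 5.7% + 1.4938 × 7.5% = 16.90%

16.90%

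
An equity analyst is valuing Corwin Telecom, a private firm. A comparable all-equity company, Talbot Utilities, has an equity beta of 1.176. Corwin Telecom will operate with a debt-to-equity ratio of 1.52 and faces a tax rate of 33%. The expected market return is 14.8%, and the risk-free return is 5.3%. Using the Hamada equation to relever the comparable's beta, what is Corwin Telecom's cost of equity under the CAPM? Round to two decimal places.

27.85%

β_L = β_U × [1 + (1 − t)(D/E)] = 1.176 × [1 + (1 − 0.33) × 1.52]
    = 1.176 × [1 + 0.67 × 1.52] = 1.176 × 2.0184 = 2.3736
MRP = 14.8% − 5.3% = 9.50%
E(R) = R_f + β_L × MRP = 5.3% + 2.3736 × 9.5% = 27.85%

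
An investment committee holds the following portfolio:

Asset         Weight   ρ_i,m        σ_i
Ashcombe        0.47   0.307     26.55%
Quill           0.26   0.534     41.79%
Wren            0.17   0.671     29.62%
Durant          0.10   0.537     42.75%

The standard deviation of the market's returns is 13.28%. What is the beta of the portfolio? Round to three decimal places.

1.153

β_Ashcombe = 0.307 × 26.55% / 13.28% = 0.6138
β_Quill = 0.534 × 41.79% / 13.28% = 1.6804
β_Wren = 0.671 × 29.62% / 13.28% = 1.4966
β_Durant = 0.537 × 42.75% / 13.28% = 1.7287
β_P = Σ w_i β_i = 0.47×0.6138 + 0.26×1.6804 + 0.17×1.4966 + 0.10×1.7287 = 1.1527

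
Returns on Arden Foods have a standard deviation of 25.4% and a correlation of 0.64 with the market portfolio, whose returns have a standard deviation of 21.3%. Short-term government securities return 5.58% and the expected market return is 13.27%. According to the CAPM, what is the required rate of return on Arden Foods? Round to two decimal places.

11.45%

β = ρ × σ_i / σ_m = 0.64 × 25.4% / 21.3% = 0.7632
MRP = 13.27% − 5.58% = 7.69%
E(R) = 5.58% + 0.7632 × 7.69% = 11.45%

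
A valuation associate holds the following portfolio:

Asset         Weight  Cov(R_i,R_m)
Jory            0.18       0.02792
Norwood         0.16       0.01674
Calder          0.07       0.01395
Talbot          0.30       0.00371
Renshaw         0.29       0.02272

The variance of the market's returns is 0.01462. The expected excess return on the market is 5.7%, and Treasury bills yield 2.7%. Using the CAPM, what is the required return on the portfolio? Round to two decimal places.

β_Jory = 0.02792 / 0.01462 = 1.9097
β_Norwood = 0.01674 / 0.01462 = 1.1450
β_Calder = 0.01395 / 0.01462 = 0.9542
β_Talbot = 0.00371 / 0.01462 = 0.2538
β_Renshaw = 0.02272 / 0.01462 = 1.5540
β_P = Σ w_i β_i = 0.18×1.9097 + 0.16×1.1450 + 0.07×0.9542 + 0.30×0.2538 + 0.29×1.5540 = 1.1205
E(R_P) = R_f + β_P × MRP = 2.7% + 1.1205 × 5.7% = 9.09%

9.09%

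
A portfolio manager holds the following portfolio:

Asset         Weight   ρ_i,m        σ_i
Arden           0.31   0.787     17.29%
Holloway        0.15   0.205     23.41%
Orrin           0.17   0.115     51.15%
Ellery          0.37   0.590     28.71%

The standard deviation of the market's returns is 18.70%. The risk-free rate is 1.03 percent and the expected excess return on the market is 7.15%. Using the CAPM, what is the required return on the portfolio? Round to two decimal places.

5.70%

β_Arden = 0.787 × 17.29% / 18.70% = 0.7277
β_Holloway = 0.205 × 23.41% / 18.70% = 0.2566
β_Orrin = 0.115 × 51.15% / 18.70% = 0.3146
β_Ellery = 0.590 × 28.71% / 18.70% = 0.9058
β_P = Σ w_i β_i = 0.31×0.7277 + 0.15×0.2566 + 0.17×0.3146 + 0.37×0.9058 = 0.6527
E(R_P) = R_f + β_P × MRP = 1.03% + 0.6527 × 7.15% = 5.70%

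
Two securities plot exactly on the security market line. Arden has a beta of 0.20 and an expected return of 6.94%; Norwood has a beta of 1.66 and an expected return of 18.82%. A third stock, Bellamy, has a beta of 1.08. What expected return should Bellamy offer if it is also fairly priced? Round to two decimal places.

MRP (SML slope) = (18.82% − 6.94%) / (1.66 − 0.20) = 11.88% / 1.46 = 8.1370%
R_f (intercept) = 6.94% − 0.20 × 8.1370% = 5.3126%
E(R_Bellamy) = R_f + β × MRP = 5.3126% + 1.08 × 8.1370% = 14.10%

14.10%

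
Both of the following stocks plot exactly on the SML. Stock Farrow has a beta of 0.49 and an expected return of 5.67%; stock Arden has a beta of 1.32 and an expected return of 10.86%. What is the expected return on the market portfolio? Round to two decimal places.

8.86%

Both satisfy E(R) = R_f + β·MRP, so the slope of the SML is
MRP = (10.86% − 5.67%) / (1.32 − 0.49) = 5.19% / 0.83 = 6.2530%
R_f = E(R_Farrow) − β_Farrow·MRP = 5.67% − 0.49 × 6.2530% = 2.6060%
E(R_m) = R_f + MRP = 2.6060% + 6.2530% = 8.86%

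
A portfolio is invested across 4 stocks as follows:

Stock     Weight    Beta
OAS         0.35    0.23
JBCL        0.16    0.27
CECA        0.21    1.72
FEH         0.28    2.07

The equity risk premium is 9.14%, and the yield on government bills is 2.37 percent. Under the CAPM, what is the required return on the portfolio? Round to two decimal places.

12.10%

β_P = Σ w_i β_i = 0.35×0.23 + 0.16×0.27 + 0.21×1.72 + 0.28×2.07 = 1.0645
E(R_P) = R_f + β_P × MRP = 2.37% + 1.0645 × 9.14% = 12.10%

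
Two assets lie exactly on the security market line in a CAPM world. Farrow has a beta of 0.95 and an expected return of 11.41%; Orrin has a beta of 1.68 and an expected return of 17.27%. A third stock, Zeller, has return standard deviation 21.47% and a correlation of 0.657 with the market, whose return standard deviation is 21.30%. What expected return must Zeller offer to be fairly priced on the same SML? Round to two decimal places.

MRP = (17.27% − 11.41%) / (1.68 − 0.95) = 8.0274%
R_f = 11.41% − 0.95 × 8.0274% = 3.7840%
β_Zeller = ρ·σ_i/σ_m = 0.657 × 21.47 / 21.30 = 0.6622
E(R_Zeller) = R_f + β × MRP = 3.7840% + 0.6622 × 8.0274% = 9.10%

9.10%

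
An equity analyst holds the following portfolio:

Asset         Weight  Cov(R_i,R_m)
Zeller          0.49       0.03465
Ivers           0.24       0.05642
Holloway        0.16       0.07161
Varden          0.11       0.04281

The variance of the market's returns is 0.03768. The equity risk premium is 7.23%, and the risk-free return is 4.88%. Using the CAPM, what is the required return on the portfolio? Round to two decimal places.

β_Zeller = 0.03465 / 0.03768 = 0.9196
β_Ivers = 0.05642 / 0.03768 = 1.4973
β_Holloway = 0.07161 / 0.03768 = 1.9005
β_Varden = 0.04281 / 0.03768 = 1.1361
β_P = Σ w_i β_i = 0.49×0.9196 + 0.24×1.4973 + 0.16×1.9005 + 0.11×1.1361 = 1.2390
E(R_P) = R_f + β_P × MRP = 4.88% + 1.2390 × 7.23% = 13.84%

13.84%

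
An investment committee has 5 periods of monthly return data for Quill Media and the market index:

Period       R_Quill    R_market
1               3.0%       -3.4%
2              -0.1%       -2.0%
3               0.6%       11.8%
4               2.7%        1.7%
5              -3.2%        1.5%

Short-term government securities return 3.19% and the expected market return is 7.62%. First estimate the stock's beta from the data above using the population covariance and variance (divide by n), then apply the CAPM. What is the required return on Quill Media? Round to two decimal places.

Mean R_i = (3.0 − 0.1 + 0.6 + 2.7 − 3.2) / 5 = 0.6000%
Mean R_m = (-3.4 − 2.0 + 11.8 + 1.7 + 1.5) / 5 = 1.9200%
Σ(R_i − R̄_i)(R_m − R̄_m) = -8.8900  ⇒  Cov = -8.8900 / 5 = -1.7780
Σ(R_m − R̄_m)² = 141.5080  ⇒  Var(R_m) = 141.5080 / 5 = 28.3016
β = Cov / Var(R_m) = -1.7780 / 28.3016 = -0.0628
MRP = 7.62% − 3.19% = 4.43%
E(R) = R_f + β × MRP = 3.19% + -0.0628 × 4.43% = 2.91%

2.91%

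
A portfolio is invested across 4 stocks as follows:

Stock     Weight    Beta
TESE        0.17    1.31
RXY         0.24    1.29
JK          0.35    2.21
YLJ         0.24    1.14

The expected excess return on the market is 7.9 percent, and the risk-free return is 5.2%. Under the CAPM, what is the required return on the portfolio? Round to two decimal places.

17.68%

β_P = Σ w_i β_i = 0.17×1.31 + 0.24×1.29 + 0.35×2.21 + 0.24×1.14 = 1.5794
E(R_P) = R_f + β_P × MRP = 5.2% + 1.5794 × 7.9% = 17.68%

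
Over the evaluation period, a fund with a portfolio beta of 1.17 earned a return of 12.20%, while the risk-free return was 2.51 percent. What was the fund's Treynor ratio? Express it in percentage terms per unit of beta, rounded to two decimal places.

8.28%

Treynor = (R_P − R_f) / β_P = (12.20% − 2.51%) / 1.1700 = 9.69% / 1.1700 = 8.28%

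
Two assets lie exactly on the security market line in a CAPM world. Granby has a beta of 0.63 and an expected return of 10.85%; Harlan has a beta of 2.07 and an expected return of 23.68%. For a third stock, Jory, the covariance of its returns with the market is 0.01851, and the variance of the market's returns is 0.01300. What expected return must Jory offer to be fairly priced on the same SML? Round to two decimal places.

MRP = (23.68% − 10.85%) / (2.07 − 0.63) = 8.9097%
R_f = 10.85% − 0.63 × 8.9097% = 5.2369%
β_Jory = Cov / Var(R_m) = 0.01851 / 0.01300 = 1.4238
E(R_Jory) = R_f + β × MRP = 5.2369% + 1.4238 × 8.9097% = 17.92%

17.92%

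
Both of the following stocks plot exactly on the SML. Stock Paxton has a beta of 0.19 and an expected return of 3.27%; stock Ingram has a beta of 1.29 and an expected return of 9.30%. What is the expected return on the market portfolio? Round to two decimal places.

Both satisfy E(R) = R_f + β·MRP, so the slope of the SML is
MRP = (9.30% − 3.27%) / (1.29 − 0.19) = 6.03% / 1.10 = 5.4818%
R_f = E(R_Paxton) − β_Paxton·MRP = 3.27% − 0.19 × 5.4818% = 2.2285%
E(R_m) = R_f + MRP = 2.2285% + 5.4818% = 7.71%

7.71%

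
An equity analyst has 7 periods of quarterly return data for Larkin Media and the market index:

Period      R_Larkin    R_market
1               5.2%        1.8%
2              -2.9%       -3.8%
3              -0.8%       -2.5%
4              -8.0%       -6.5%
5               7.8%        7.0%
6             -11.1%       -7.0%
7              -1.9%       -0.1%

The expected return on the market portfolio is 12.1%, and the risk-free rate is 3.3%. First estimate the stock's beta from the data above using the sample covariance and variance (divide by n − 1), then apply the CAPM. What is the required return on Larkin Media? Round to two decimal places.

14.61%

Mean R_i = (5.2 − 2.9 − 0.8 − 8.0 + 7.8 − 11.1 − 1.9) / 7 = -1.6714%
Mean R_m = (1.8 − 3.8 − 2.5 − 6.5 + 7.0 − 7.0 − 0.1) / 7 = -1.5857%
Σ(R_i − R̄_i)(R_m − R̄_m) = 188.3171  ⇒  Cov = 188.3171 / 6 = 31.3862
Σ(R_m − R̄_m)² = 146.5886  ⇒  Var(R_m) = 146.5886 / 6 = 24.4314
β = Cov / Var(R_m) = 31.3862 / 24.4314 = 1.2847
MRP = 12.1% − 3.3% = 8.80%
E(R) = R_f + β × MRP = 3.3% + 1.2847 × 8.8% = 14.61%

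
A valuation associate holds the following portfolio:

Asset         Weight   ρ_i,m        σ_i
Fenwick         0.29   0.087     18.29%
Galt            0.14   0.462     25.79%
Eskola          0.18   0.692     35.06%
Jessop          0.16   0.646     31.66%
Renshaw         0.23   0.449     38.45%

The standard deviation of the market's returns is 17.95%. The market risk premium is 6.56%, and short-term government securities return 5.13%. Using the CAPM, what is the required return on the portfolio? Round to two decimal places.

β_Fenwick = 0.087 × 18.29% / 17.95% = 0.0886
β_Galt = 0.462 × 25.79% / 17.95% = 0.6638
β_Eskola = 0.692 × 35.06% / 17.95% = 1.3516
β_Jessop = 0.646 × 31.66% / 17.95% = 1.1394
β_Renshaw = 0.449 × 38.45% / 17.95% = 0.9618
β_P = Σ w_i β_i = 0.29×0.0886 + 0.14×0.6638 + 0.18×1.3516 + 0.16×1.1394 + 0.23×0.9618 = 0.7654
E(R_P) = R_f + β_P × MRP = 5.13% + 0.7654 × 6.56% = 10.15%

10.15%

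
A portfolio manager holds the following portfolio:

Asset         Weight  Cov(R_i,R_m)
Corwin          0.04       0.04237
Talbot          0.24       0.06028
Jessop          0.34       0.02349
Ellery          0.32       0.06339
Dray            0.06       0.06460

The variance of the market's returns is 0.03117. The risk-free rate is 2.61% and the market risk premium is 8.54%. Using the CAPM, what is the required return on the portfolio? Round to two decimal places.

β_Corwin = 0.04237 / 0.03117 = 1.3593
β_Talbot = 0.06028 / 0.03117 = 1.9339
β_Jessop = 0.02349 / 0.03117 = 0.7536
β_Ellery = 0.06339 / 0.03117 = 2.0337
β_Dray = 0.06460 / 0.03117 = 2.0725
β_P = Σ w_i β_i = 0.04×1.3593 + 0.24×1.9339 + 0.34×0.7536 + 0.32×2.0337 + 0.06×2.0725 = 1.5499
E(R_P) = R_f + β_P × MRP = 2.61% + 1.5499 × 8.54% = 15.85%

15.85%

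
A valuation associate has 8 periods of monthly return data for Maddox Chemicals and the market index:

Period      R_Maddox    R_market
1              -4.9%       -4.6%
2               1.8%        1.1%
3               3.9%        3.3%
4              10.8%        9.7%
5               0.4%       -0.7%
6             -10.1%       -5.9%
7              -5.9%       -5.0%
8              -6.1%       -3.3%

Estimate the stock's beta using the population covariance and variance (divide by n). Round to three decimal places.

Mean R_i = (-4.9 + 1.8 + 3.9 + 10.8 + 0.4 − 10.1 − 5.9 − 6.1) / 8 = -1.2625%
Mean R_m = (-4.6 + 1.1 + 3.3 + 9.7 − 0.7 − 5.9 − 5.0 − 3.3) / 8 = -0.6750%
Σ(R_i − R̄_i)(R_m − R̄_m) = 244.2725  ⇒  Cov = 244.2725 / 8 = 30.5341
Σ(R_m − R̄_m)² = 194.8950  ⇒  Var(R_m) = 194.8950 / 8 = 24.3619
β = Cov / Var(R_m) = 30.5341 / 24.3619 = 1.2534

1.253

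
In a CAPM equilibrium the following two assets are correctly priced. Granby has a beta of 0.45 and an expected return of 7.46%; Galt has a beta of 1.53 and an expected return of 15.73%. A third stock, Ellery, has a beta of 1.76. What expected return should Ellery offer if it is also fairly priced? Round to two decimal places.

17.49%

MRP (SML slope) = (15.73% − 7.46%) / (1.53 − 0.45) = 8.27% / 1.08 = 7.6574%
R_f (intercept) = 7.46% − 0.45 × 7.6574% = 4.0142%
E(R_Ellery) = R_f + β × MRP = 4.0142% + 1.76 × 7.6574% = 17.49%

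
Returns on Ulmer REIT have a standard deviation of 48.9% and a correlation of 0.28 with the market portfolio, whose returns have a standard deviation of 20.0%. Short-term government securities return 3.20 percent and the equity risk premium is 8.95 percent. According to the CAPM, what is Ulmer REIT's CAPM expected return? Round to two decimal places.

9.33%

β = ρ × σ_i / σ_m = 0.28 × 48.9% / 20.0% = 0.6846
E(R) = 3.20% + 0.6846 × 8.95% = 9.33%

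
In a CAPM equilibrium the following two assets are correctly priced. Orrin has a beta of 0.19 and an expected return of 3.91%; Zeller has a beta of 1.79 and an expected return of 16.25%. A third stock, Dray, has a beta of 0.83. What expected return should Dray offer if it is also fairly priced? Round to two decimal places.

MRP (SML slope) = (16.25% − 3.91%) / (1.79 − 0.19) = 12.34% / 1.60 = 7.7125%
R_f (intercept) = 3.91% − 0.19 × 7.7125% = 2.4446%
E(R_Dray) = R_f + β × MRP = 2.4446% + 0.83 × 7.7125% = 8.85%

8.85%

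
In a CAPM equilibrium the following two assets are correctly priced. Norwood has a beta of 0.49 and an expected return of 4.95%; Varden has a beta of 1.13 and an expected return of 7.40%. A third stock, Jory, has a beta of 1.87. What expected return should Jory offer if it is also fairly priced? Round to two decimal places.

MRP (SML slope) = (7.40% − 4.95%) / (1.13 − 0.49) = 2.45% / 0.64 = 3.8281%
R_f (intercept) = 4.95% − 0.49 × 3.8281% = 3.0742%
E(R_Jory) = R_f + β × MRP = 3.0742% + 1.87 × 3.8281% = 10.23%

10.23%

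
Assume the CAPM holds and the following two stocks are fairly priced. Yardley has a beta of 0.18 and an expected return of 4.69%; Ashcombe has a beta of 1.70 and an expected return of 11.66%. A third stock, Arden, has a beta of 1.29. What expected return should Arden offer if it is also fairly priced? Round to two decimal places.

9.78%

MRP (SML slope) = (11.66% − 4.69%) / (1.70 − 0.18) = 6.97% / 1.52 = 4.5855%
R_f (intercept) = 4.69% − 0.18 × 4.5855% = 3.8646%
E(R_Arden) = R_f + β × MRP = 3.8646% + 1.29 × 4.5855% = 9.78%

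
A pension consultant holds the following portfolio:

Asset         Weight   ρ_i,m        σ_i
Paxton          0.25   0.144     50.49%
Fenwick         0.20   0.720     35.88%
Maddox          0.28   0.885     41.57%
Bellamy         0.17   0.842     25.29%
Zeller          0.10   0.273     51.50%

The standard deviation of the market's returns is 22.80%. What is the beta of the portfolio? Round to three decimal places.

0.979

β_Paxton = 0.144 × 50.49% / 22.80% = 0.3189
β_Fenwick = 0.720 × 35.88% / 22.80% = 1.1331
β_Maddox = 0.885 × 41.57% / 22.80% = 1.6136
β_Bellamy = 0.842 × 25.29% / 22.80% = 0.9340
β_Zeller = 0.273 × 51.50% / 22.80% = 0.6166
β_P = Σ w_i β_i = 0.25×0.3189 + 0.20×1.1331 + 0.28×1.6136 + 0.17×0.9340 + 0.10×0.6166 = 0.9786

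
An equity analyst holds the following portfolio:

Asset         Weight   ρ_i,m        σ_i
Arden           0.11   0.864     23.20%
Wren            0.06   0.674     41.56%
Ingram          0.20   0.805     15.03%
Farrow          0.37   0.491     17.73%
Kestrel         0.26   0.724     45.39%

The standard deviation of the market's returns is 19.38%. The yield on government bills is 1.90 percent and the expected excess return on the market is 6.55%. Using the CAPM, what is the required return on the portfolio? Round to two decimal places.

β_Arden = 0.864 × 23.20% / 19.38% = 1.0343
β_Wren = 0.674 × 41.56% / 19.38% = 1.4454
β_Ingram = 0.805 × 15.03% / 19.38% = 0.6243
β_Farrow = 0.491 × 17.73% / 19.38% = 0.4492
β_Kestrel = 0.724 × 45.39% / 19.38% = 1.6957
β_P = Σ w_i β_i = 0.11×1.0343 + 0.06×1.4454 + 0.20×0.6243 + 0.37×0.4492 + 0.26×1.6957 = 0.9324
E(R_P) = R_f + β_P × MRP = 1.90% + 0.9324 × 6.55% = 8.01%

8.01%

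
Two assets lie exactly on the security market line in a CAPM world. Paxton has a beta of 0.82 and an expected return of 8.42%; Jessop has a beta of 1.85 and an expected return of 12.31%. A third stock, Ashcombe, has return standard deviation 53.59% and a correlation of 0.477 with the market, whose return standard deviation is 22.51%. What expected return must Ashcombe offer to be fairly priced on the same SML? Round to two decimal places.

9.61%

MRP = (12.31% − 8.42%) / (1.85 − 0.82) = 3.7767%
R_f = 8.42% − 0.82 × 3.7767% = 5.3231%
β_Ashcombe = ρ·σ_i/σ_m = 0.477 × 53.59 / 22.51 = 1.1356
E(R_Ashcombe) = R_f + β × MRP = 5.3231% + 1.1356 × 3.7767% = 9.61%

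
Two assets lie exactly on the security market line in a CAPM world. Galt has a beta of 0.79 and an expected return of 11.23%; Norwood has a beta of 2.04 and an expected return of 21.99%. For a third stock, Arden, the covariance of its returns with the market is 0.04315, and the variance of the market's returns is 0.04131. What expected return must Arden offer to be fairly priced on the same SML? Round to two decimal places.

MRP = (21.99% − 11.23%) / (2.04 − 0.79) = 8.6080%
R_f = 11.23% − 0.79 × 8.6080% = 4.4297%
β_Arden = Cov / Var(R_m) = 0.04315 / 0.04131 = 1.0445
E(R_Arden) = R_f + β × MRP = 4.4297% + 1.0445 × 8.6080% = 13.42%

13.42%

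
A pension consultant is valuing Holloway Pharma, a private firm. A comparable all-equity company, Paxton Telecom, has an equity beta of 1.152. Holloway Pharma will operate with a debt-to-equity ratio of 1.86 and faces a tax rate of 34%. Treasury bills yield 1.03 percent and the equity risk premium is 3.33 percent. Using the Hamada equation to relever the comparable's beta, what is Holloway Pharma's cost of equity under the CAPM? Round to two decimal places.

9.58%

β_L = β_U × [1 + (1 − t)(D/E)] = 1.152 × [1 + (1 − 0.34) × 1.86]
    = 1.152 × [1 + 0.66 × 1.86] = 1.152 × 2.2276 = 2.5662
E(R) = R_f + β_L × MRP = 1.03% + 2.5662 × 3.33% = 9.58%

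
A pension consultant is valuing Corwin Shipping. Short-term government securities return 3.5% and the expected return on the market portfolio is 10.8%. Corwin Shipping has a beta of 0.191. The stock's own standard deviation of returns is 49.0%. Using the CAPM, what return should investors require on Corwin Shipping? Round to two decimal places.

4.89%

Market risk premium = E(R_m) − R_f = 10.8% − 3.5% = 7.30%
E(R) = R_f + β × MRP = 3.5% + 0.191 × 7.3% = 4.89%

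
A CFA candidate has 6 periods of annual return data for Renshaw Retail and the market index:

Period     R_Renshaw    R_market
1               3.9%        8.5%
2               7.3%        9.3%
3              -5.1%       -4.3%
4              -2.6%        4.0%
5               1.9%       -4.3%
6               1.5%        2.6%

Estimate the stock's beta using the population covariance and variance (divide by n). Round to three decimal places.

0.510

Mean R_i = (3.9 + 7.3 − 5.1 − 2.6 + 1.9 + 1.5) / 6 = 1.1500%
Mean R_m = (8.5 + 9.3 − 4.3 + 4.0 − 4.3 + 2.6) / 6 = 2.6333%
Σ(R_i − R̄_i)(R_m − R̄_m) = 90.1300  ⇒  Cov = 90.1300 / 6 = 15.0217
Σ(R_m − R̄_m)² = 176.8733  ⇒  Var(R_m) = 176.8733 / 6 = 29.4789
β = Cov / Var(R_m) = 15.0217 / 29.4789 = 0.5096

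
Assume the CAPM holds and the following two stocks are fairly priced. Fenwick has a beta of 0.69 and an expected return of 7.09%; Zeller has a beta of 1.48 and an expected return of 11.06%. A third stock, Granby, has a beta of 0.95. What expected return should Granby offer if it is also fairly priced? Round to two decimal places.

8.40%

MRP (SML slope) = (11.06% − 7.09%) / (1.48 − 0.69) = 3.97% / 0.79 = 5.0253%
R_f (intercept) = 7.09% − 0.69 × 5.0253% = 3.6225%
E(R_Granby) = R_f + β × MRP = 3.6225% + 0.95 × 5.0253% = 8.40%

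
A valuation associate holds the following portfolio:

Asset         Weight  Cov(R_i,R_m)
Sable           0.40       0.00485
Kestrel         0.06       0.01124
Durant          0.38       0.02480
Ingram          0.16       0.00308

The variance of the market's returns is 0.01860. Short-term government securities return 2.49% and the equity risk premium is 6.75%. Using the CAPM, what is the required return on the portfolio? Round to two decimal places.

7.04%

β_Sable = 0.00485 / 0.01860 = 0.2608
β_Kestrel = 0.01124 / 0.01860 = 0.6043
β_Durant = 0.02480 / 0.01860 = 1.3333
β_Ingram = 0.00308 / 0.01860 = 0.1656
β_P = Σ w_i β_i = 0.40×0.2608 + 0.06×0.6043 + 0.38×1.3333 + 0.16×0.1656 = 0.6737
E(R_P) = R_f + β_P × MRP = 2.49% + 0.6737 × 6.75% = 7.04%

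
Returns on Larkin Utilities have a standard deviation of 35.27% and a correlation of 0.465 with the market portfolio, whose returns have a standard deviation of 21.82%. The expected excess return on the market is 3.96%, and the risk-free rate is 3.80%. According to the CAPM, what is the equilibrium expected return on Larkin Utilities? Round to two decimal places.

β = ρ × σ_i / σ_m = 0.465 × 35.27% / 21.82% = 0.7516
E(R) = 3.80% + 0.7516 × 3.96% = 6.78%

6.78%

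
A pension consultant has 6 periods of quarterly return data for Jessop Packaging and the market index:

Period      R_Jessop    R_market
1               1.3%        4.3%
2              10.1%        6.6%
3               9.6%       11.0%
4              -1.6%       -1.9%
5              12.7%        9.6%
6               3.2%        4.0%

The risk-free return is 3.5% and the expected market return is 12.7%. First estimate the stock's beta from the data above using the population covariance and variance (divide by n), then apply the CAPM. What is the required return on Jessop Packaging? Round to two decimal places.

13.67%

Mean R_i = (1.3 + 10.1 + 9.6 − 1.6 + 12.7 + 3.2) / 6 = 5.8833%
Mean R_m = (4.3 + 6.6 + 11.0 − 1.9 + 9.6 + 4.0) / 6 = 5.6000%
Σ(R_i − R̄_i)(R_m − R̄_m) = 117.9300  ⇒  Cov = 117.9300 / 6 = 19.6550
Σ(R_m − R̄_m)² = 106.6600  ⇒  Var(R_m) = 106.6600 / 6 = 17.7767
β = Cov / Var(R_m) = 19.6550 / 17.7767 = 1.1057
MRP = 12.7% − 3.5% = 9.20%
E(R) = R_f + β × MRP = 3.5% + 1.1057 × 9.2% = 13.67%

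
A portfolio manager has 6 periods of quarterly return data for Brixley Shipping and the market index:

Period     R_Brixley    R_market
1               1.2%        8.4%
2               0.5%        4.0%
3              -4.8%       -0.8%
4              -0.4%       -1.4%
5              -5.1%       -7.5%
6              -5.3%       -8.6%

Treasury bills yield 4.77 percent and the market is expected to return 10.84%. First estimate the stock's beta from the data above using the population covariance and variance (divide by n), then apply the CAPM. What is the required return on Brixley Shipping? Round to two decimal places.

Mean R_i = (1.2 + 0.5 − 4.8 − 0.4 − 5.1 − 5.3) / 6 = -2.3167%
Mean R_m = (8.4 + 4.0 − 0.8 − 1.4 − 7.5 − 8.6) / 6 = -0.9833%
Σ(R_i − R̄_i)(R_m − R̄_m) = 86.6417  ⇒  Cov = 86.6417 / 6 = 14.4403
Σ(R_m − R̄_m)² = 213.5683  ⇒  Var(R_m) = 213.5683 / 6 = 35.5947
β = Cov / Var(R_m) = 14.4403 / 35.5947 = 0.4057
MRP = 10.84% − 4.77% = 6.07%
E(R) = R_f + β × MRP = 4.77% + 0.4057 × 6.07% = 7.23%

7.23%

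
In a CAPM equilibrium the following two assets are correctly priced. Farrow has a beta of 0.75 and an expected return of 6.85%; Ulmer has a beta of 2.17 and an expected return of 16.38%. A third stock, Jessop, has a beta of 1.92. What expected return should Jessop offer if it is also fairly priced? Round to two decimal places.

14.70%

MRP (SML slope) = (16.38% − 6.85%) / (2.17 − 0.75) = 9.53% / 1.42 = 6.7113%
R_f (intercept) = 6.85% − 0.75 × 6.7113% = 1.8165%
E(R_Jessop) = R_f + β × MRP = 1.8165% + 1.92 × 6.7113% = 14.70%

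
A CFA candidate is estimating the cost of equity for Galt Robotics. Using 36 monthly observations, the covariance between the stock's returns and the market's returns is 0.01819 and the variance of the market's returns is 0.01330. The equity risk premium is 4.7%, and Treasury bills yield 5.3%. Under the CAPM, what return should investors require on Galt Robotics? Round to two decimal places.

11.73%

β = Cov(R_i, R_m) / Var(R_m) = 0.01819 / 0.01330 = 1.3677
E(R) = R_f + β × MRP = 5.3% + 1.3677 × 4.7% = 11.73%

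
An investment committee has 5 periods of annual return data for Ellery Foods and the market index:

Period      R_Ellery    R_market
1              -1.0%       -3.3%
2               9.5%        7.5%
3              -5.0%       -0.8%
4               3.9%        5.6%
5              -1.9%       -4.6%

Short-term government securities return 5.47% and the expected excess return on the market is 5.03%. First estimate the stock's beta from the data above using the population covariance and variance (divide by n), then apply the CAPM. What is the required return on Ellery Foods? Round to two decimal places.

Mean R_i = (-1.0 + 9.5 − 5.0 + 3.9 − 1.9) / 5 = 1.1000%
Mean R_m = (-3.3 + 7.5 − 0.8 + 5.6 − 4.6) / 5 = 0.8800%
Σ(R_i − R̄_i)(R_m − R̄_m) = 104.2900  ⇒  Cov = 104.2900 / 5 = 20.8580
Σ(R_m − R̄_m)² = 116.4280  ⇒  Var(R_m) = 116.4280 / 5 = 23.2856
β = Cov / Var(R_m) = 20.8580 / 23.2856 = 0.8957
E(R) = R_f + β × MRP = 5.47% + 0.8957 × 5.03% = 9.98%

9.98%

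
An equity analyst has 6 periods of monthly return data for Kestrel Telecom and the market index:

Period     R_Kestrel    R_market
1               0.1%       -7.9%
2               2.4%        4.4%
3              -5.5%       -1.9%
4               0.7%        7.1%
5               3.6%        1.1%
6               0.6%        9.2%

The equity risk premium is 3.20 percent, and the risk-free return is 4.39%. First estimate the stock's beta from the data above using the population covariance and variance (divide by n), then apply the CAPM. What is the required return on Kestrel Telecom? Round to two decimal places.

4.89%

Mean R_i = (0.1 + 2.4 − 5.5 + 0.7 + 3.6 + 0.6) / 6 = 0.3167%
Mean R_m = (-7.9 + 4.4 − 1.9 + 7.1 + 1.1 + 9.2) / 6 = 2.0000%
Σ(R_i − R̄_i)(R_m − R̄_m) = 30.8700  ⇒  Cov = 30.8700 / 6 = 5.1450
Σ(R_m − R̄_m)² = 197.6400  ⇒  Var(R_m) = 197.6400 / 6 = 32.9400
β = Cov / Var(R_m) = 5.1450 / 32.9400 = 0.1562
E(R) = R_f + β × MRP = 4.39% + 0.1562 × 3.20% = 4.89%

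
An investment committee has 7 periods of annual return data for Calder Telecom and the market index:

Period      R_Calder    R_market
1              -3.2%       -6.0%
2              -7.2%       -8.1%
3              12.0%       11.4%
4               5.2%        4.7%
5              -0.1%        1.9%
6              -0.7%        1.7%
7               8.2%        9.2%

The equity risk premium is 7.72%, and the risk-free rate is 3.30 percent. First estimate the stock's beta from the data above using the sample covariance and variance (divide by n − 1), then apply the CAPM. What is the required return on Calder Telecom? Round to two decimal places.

Mean R_i = (-3.2 − 7.2 + 12.0 + 5.2 − 0.1 − 0.7 + 8.2) / 7 = 2.0286%
Mean R_m = (-6.0 − 8.1 + 11.4 + 4.7 + 1.9 + 1.7 + 9.2) / 7 = 2.1143%
Σ(R_i − R̄_i)(R_m − R̄_m) = 282.7971  ⇒  Cov = 282.7971 / 6 = 47.1329
Σ(R_m − R̄_m)² = 313.5086  ⇒  Var(R_m) = 313.5086 / 6 = 52.2514
β = Cov / Var(R_m) = 47.1329 / 52.2514 = 0.9020
E(R) = R_f + β × MRP = 3.30% + 0.9020 × 7.72% = 10.26%

10.26%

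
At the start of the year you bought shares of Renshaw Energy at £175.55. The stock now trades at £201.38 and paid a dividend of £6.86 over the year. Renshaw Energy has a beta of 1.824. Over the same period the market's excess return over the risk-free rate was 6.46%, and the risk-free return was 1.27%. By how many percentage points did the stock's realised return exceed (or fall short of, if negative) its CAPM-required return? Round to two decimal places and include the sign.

+5.57%

Realised HPR = (P1 + D1 − P0) / P0 = (201.38 + 6.86 − 175.55) / 175.55 = 32.69 / 175.55 = 18.6215%
CAPM required = R_f + β·MRP = 1.27% + 1.824 × 6.46% = 13.05304%
α = realised − required = 18.6215% − 13.05304% = +5.57%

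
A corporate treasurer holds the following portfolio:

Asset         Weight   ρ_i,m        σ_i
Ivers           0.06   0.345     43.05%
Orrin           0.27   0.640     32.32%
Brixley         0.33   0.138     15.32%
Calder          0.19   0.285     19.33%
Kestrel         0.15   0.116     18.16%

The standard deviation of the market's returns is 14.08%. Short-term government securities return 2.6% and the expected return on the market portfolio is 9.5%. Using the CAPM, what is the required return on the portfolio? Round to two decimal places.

β_Ivers = 0.345 × 43.05% / 14.08% = 1.0548
β_Orrin = 0.640 × 32.32% / 14.08% = 1.4691
β_Brixley = 0.138 × 15.32% / 14.08% = 0.1502
β_Calder = 0.285 × 19.33% / 14.08% = 0.3913
β_Kestrel = 0.116 × 18.16% / 14.08% = 0.1496
β_P = Σ w_i β_i = 0.06×1.0548 + 0.27×1.4691 + 0.33×0.1502 + 0.19×0.3913 + 0.15×0.1496 = 0.6063
MRP = 9.5% − 2.6% = 6.90%
E(R_P) = R_f + β_P × MRP = 2.6% + 0.6063 × 6.9% = 6.78%

6.78%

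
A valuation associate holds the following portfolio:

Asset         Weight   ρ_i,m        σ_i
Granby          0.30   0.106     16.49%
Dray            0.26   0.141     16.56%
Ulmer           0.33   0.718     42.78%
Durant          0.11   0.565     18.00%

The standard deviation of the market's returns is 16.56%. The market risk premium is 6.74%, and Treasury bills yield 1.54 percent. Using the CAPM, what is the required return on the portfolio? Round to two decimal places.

β_Granby = 0.106 × 16.49% / 16.56% = 0.1056
β_Dray = 0.141 × 16.56% / 16.56% = 0.1410
β_Ulmer = 0.718 × 42.78% / 16.56% = 1.8548
β_Durant = 0.565 × 18.00% / 16.56% = 0.6141
β_P = Σ w_i β_i = 0.30×0.1056 + 0.26×0.1410 + 0.33×1.8548 + 0.11×0.6141 = 0.7480
E(R_P) = R_f + β_P × MRP = 1.54% + 0.7480 × 6.74% = 6.58%

6.58%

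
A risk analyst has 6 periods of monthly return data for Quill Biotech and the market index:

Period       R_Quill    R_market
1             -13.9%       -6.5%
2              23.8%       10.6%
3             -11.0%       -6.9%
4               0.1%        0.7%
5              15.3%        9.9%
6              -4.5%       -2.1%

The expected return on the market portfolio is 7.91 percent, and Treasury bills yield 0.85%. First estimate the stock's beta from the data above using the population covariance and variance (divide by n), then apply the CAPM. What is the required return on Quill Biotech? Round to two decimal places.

Mean R_i = (-13.9 + 23.8 − 11.0 + 0.1 + 15.3 − 4.5) / 6 = 1.6333%
Mean R_m = (-6.5 + 10.6 − 6.9 + 0.7 + 9.9 − 2.1) / 6 = 0.9500%
Σ(R_i − R̄_i)(R_m − R̄_m) = 570.2100  ⇒  Cov = 570.2100 / 6 = 95.0350
Σ(R_m − R̄_m)² = 299.7150  ⇒  Var(R_m) = 299.7150 / 6 = 49.9525
β = Cov / Var(R_m) = 95.0350 / 49.9525 = 1.9025
MRP = 7.91% − 0.85% = 7.06%
E(R) = R_f + β × MRP = 0.85% + 1.9025 × 7.06% = 14.28%

14.28%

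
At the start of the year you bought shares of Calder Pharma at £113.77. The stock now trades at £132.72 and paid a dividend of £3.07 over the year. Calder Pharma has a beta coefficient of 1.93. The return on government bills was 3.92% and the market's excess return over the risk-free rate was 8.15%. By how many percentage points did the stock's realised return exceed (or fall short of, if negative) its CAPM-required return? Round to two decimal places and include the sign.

-0.29%

Realised HPR = (P1 + D1 − P0) / P0 = (132.72 + 3.07 − 113.77) / 113.77 = 22.02 / 113.77 = 19.3548%
CAPM required = R_f + β·MRP = 3.92% + 1.93 × 8.15% = 19.6495%
α = realised − required = 19.3548% − 19.6495% = -0.29%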